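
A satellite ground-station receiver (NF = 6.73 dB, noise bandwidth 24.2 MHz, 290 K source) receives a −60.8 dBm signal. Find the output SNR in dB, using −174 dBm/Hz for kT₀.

32.6 dB

Noise floor: N = −174 + 10 log₁₀(B) + NF
10 log₁₀(2.42×10⁷) = 73.84 dB
N = −174 + 73.84 + 6.73 = −93.43 dBm
SNR = P_sig − N = −60.8 − (−93.43) = 32.63 dB → 32.6 dB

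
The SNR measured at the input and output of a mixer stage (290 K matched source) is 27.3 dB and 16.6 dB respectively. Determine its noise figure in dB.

10.7 dB

NF (dB) = SNR_in(dB) − SNR_out(dB) when the source is at T₀
NF = 27.3 − 16.6 = 10.7 dB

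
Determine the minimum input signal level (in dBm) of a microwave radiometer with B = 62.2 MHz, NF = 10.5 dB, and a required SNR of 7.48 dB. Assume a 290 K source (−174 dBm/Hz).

Sensitivity = −174 + 10 log₁₀(B) + NF + SNR_min
= −174 + 77.94 + 10.5 + 7.48
= −78.08 dBm → −78.1 dBm

−78.1 dBm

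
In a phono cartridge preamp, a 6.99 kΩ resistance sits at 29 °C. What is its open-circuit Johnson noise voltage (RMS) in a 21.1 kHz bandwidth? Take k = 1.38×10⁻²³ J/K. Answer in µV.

T = 29 °C + 273.15 = 302.15 K
V_n = √(4kTRB)
4kTRB = 4 × 1.38×10⁻²³ × 302.15 × 6.99×10³ × 2.11×10⁴ = 2.46×10⁻¹² V²
V_n = √(2.46×10⁻¹²) = 1.57×10⁻⁶ V = 1.57 µV

1.57 µV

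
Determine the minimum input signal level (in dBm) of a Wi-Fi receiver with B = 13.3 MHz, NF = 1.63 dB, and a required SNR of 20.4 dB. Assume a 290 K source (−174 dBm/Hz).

−80.7 dBm

Sensitivity = −174 + 10 log₁₀(B) + NF + SNR_min
= −174 + 71.24 + 1.63 + 20.4
= −80.73 dBm → −80.7 dBm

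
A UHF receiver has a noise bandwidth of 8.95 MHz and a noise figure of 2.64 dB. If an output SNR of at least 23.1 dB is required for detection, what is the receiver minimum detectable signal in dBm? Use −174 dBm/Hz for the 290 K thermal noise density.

−78.7 dBm

Sensitivity = −174 + 10 log₁₀(B) + NF + SNR_min
= −174 + 69.52 + 2.64 + 23.1
= −78.74 dBm → −78.7 dBm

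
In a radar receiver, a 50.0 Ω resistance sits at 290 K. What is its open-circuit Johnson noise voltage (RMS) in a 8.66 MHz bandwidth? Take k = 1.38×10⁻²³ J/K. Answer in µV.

2.63 µV

V_n = √(4kTRB)
4kTRB = 4 × 1.38×10⁻²³ × 290 × 5.00×10¹ × 8.66×10⁶ = 6.93×10⁻¹² V²
V_n = √(6.93×10⁻¹²) = 2.63×10⁻⁶ V = 2.63 µV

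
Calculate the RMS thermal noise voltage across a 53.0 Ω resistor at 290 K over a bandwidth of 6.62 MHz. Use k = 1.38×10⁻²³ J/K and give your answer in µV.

V_n = √(4kTRB)
4kTRB = 4 × 1.38×10⁻²³ × 290 × 5.30×10¹ × 6.62×10⁶ = 5.62×10⁻¹² V²
V_n = √(5.62×10⁻¹²) = 2.37×10⁻⁶ V = 2.37 µV

2.37 µV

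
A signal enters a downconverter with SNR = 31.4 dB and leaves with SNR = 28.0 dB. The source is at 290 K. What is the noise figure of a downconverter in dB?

3.4 dB

NF (dB) = SNR_in(dB) − SNR_out(dB) when the source is at T₀
NF = 31.4 − 28.0 = 3.4 dB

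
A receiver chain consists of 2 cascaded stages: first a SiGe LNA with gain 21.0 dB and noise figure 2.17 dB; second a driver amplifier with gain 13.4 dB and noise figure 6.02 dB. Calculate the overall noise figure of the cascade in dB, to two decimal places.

Convert to linear (a loss of L dB is a gain of −L dB): F_i = 10^(NF_i/10), G_i = 10^(G_i,dB/10)
  Stage 1: F_1 = 10^(2.17/10) = 1.648, G_1 = 10^(21.0/10) = 125.9
  Stage 2: F_2 = 10^(6.02/10) = 3.999, G_2 = 10^(13.4/10) = 21.88
Friis cascade:
  F = 1.648 + (3.999 − 1)/125.9 = 1.672
NF = 10 log₁₀(1.672) = 2.23 dB

2.23 dB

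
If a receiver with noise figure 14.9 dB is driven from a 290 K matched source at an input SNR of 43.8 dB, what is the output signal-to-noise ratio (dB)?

28.9 dB

By definition F = SNR_in/SNR_out, so in dB: SNR_out = SNR_in − NF
SNR_out = 43.8 − 14.9 = 28.9 dB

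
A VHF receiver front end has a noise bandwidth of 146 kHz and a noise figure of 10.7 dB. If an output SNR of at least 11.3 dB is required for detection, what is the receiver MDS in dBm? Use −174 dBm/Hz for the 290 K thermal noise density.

Sensitivity = −174 + 10 log₁₀(B) + NF + SNR_min
= −174 + 51.64 + 10.7 + 11.3
= −100.36 dBm → −100.4 dBm

−100.4 dBm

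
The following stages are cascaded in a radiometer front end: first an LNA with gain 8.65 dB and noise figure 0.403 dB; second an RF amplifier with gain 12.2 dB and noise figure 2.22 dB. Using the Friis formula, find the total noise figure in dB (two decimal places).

Convert to linear (a loss of L dB is a gain of −L dB): F_i = 10^(NF_i/10), G_i = 10^(G_i,dB/10)
  Stage 1: F_1 = 10^(0.403/10) = 1.097, G_1 = 10^(8.65/10) = 7.328
  Stage 2: F_2 = 10^(2.22/10) = 1.667, G_2 = 10^(12.2/10) = 16.60
Friis cascade:
  F = 1.097 + (1.667 − 1)/7.328 = 1.188
NF = 10 log₁₀(1.188) = 0.75 dB

0.75 dB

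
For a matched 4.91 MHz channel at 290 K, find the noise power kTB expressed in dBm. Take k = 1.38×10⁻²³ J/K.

P_n = kTB = 1.38×10⁻²³ × 290 × 4.91×10⁶ = 1.96×10⁻¹⁴ W
In dBm: 10 log₁₀(1.96×10⁻¹⁴ / 10⁻³) = −107.1 dBm

−107.1 dBm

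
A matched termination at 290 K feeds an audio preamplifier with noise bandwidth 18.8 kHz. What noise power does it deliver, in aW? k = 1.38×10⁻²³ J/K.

75.2 aW

P_n = kTB = 1.38×10⁻²³ × 290 × 1.88×10⁴ = 7.52×10⁻¹⁷ W = 75.2 aW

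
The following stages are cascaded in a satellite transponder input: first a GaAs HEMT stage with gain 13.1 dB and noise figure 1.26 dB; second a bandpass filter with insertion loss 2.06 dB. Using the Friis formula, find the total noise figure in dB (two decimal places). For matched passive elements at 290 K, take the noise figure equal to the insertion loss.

1.36 dB

Convert to linear (a loss of L dB is a gain of −L dB): F_i = 10^(NF_i/10), G_i = 10^(G_i,dB/10)
  Stage 1: F_1 = 10^(1.26/10) = 1.337, G_1 = 10^(13.1/10) = 20.42
  Stage 2: F_2 = 10^(2.06/10) = 1.607, G_2 = 10^(−2.06/10) = 0.6223
Friis cascade:
  F = 1.337 + (1.607 − 1)/20.42 = 1.366
NF = 10 log₁₀(1.366) = 1.36 dB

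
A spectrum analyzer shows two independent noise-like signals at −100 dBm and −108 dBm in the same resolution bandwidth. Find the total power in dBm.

−99.4 dBm

Convert to linear, add, convert back:
P₁ = 1.00×10⁻¹³ W, P₂ = 1.58×10⁻¹⁴ W
P_tot = 1.16×10⁻¹³ W → 10 log₁₀(P_tot / 10⁻³) = −99.4 dBm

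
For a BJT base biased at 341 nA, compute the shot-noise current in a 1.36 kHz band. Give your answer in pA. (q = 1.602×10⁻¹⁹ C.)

I_n = √(2qI·B)
2qI·B = 2 × 1.602×10⁻¹⁹ × 3.41×10⁻⁷ × 1.36×10³ = 1.49×10⁻²² A²
I_n = √(1.49×10⁻²²) = 1.22×10⁻¹¹ A = 12.2 pA

12.2 pA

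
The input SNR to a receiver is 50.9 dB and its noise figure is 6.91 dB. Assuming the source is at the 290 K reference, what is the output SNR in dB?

By definition F = SNR_in/SNR_out, so in dB: SNR_out = SNR_in − NF
SNR_out = 50.9 − 6.91 = 43.99 dB

43.99 dB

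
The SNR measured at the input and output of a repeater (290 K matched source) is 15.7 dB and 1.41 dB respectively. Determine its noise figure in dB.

14.29 dB

NF (dB) = SNR_in(dB) − SNR_out(dB) when the source is at T₀
NF = 15.7 − 1.41 = 14.29 dB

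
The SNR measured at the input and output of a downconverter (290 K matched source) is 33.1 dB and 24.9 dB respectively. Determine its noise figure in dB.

8.2 dB

NF (dB) = SNR_in(dB) − SNR_out(dB) when the source is at T₀
NF = 33.1 − 24.9 = 8.2 dB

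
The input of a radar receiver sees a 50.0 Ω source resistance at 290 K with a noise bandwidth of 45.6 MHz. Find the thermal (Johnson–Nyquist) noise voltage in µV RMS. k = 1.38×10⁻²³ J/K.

V_n = √(4kTRB)
4kTRB = 4 × 1.38×10⁻²³ × 290 × 5.00×10¹ × 4.56×10⁷ = 3.65×10⁻¹¹ V²
V_n = √(3.65×10⁻¹¹) = 6.04×10⁻⁶ V = 6.04 µV

6.04 µV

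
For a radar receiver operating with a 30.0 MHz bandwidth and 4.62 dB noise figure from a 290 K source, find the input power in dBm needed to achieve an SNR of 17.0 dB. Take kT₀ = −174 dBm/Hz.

−77.6 dBm

Sensitivity = −174 + 10 log₁₀(B) + NF + SNR_min
= −174 + 74.77 + 4.62 + 17.0
= −77.61 dBm → −77.6 dBm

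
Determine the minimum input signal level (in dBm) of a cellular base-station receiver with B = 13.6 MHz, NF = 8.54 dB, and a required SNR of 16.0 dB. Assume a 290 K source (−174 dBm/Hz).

−78.1 dBm

Sensitivity = −174 + 10 log₁₀(B) + NF + SNR_min
= −174 + 71.34 + 8.54 + 16.0
= −78.12 dBm → −78.1 dBm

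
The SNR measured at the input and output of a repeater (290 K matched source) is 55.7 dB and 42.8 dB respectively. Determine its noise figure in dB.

NF (dB) = SNR_in(dB) − SNR_out(dB) when the source is at T₀
NF = 55.7 − 42.8 = 12.9 dB

12.9 dB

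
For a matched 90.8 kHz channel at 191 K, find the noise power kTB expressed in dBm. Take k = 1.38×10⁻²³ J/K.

−126.2 dBm

P_n = kTB = 1.38×10⁻²³ × 191 × 9.08×10⁴ = 2.39×10⁻¹⁶ W
In dBm: 10 log₁₀(2.39×10⁻¹⁶ / 10⁻³) = −126.2 dBm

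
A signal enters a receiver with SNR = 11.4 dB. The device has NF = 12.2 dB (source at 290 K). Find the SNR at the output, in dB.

By definition F = SNR_in/SNR_out, so in dB: SNR_out = SNR_in − NF
SNR_out = 11.4 − 12.2 = −0.8 dB

−0.8 dB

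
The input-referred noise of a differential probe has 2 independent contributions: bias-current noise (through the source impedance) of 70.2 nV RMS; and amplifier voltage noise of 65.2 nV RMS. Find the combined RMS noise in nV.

95.8 nV

Uncorrelated sources add in power (mean-square): V_tot = √(ΣV_i²)
V_tot = √[(7.02×10⁻⁸)² + (6.52×10⁻⁸)²] = 9.58×10⁻⁸ V = 95.8 nV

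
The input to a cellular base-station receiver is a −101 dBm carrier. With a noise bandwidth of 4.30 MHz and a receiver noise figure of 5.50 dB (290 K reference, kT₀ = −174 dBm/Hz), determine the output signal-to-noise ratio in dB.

1.2 dB

Noise floor: N = −174 + 10 log₁₀(B) + NF
10 log₁₀(4.30×10⁶) = 66.33 dB
N = −174 + 66.33 + 5.50 = −102.17 dBm
SNR = P_sig − N = −101 − (−102.17) = 1.17 dB → 1.2 dB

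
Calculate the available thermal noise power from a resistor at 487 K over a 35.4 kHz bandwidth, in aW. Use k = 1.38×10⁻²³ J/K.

238 aW

P_n = kTB = 1.38×10⁻²³ × 487 × 3.54×10⁴ = 2.38×10⁻¹⁶ W = 238 aW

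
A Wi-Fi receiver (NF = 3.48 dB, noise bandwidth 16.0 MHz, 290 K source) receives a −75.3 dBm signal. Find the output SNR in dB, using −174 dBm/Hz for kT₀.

Noise floor: N = −174 + 10 log₁₀(B) + NF
10 log₁₀(1.60×10⁷) = 72.04 dB
N = −174 + 72.04 + 3.48 = −98.48 dBm
SNR = P_sig − N = −75.3 − (−98.48) = 23.18 dB → 23.2 dB

23.2 dB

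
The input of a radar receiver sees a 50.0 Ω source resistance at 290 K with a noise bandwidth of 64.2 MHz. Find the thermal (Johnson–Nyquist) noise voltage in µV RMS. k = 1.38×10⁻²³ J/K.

7.17 µV

V_n = √(4kTRB)
4kTRB = 4 × 1.38×10⁻²³ × 290 × 5.00×10¹ × 6.42×10⁷ = 5.14×10⁻¹¹ V²
V_n = √(5.14×10⁻¹¹) = 7.17×10⁻⁶ V = 7.17 µV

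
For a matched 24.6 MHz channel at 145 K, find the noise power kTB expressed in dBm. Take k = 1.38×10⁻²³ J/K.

P_n = kTB = 1.38×10⁻²³ × 145 × 2.46×10⁷ = 4.92×10⁻¹⁴ W
In dBm: 10 log₁₀(4.92×10⁻¹⁴ / 10⁻³) = −103.1 dBm

−103.1 dBm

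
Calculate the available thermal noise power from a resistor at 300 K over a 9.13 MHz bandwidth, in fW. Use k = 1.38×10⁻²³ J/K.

37.8 fW

P_n = kTB = 1.38×10⁻²³ × 300 × 9.13×10⁶ = 3.78×10⁻¹⁴ W = 37.8 fW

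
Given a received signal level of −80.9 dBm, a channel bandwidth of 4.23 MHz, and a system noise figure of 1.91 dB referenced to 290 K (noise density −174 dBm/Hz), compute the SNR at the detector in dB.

Noise floor: N = −174 + 10 log₁₀(B) + NF
10 log₁₀(4.23×10⁶) = 66.26 dB
N = −174 + 66.26 + 1.91 = −105.83 dBm
SNR = P_sig − N = −80.9 − (−105.83) = 24.93 dB → 24.9 dB

24.9 dB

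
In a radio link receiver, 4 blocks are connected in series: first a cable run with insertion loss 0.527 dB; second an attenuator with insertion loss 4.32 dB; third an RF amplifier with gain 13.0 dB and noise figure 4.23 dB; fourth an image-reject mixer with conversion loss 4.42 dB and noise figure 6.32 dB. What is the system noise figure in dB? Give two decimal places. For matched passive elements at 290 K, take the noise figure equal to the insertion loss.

9.34 dB

Convert to linear (a loss of L dB is a gain of −L dB): F_i = 10^(NF_i/10), G_i = 10^(G_i,dB/10)
  Stage 1: F_1 = 10^(0.527/10) = 1.129, G_1 = 10^(−0.527/10) = 0.8857
  Stage 2: F_2 = 10^(4.32/10) = 2.704, G_2 = 10^(−4.32/10) = 0.3698
  Stage 3: F_3 = 10^(4.23/10) = 2.649, G_3 = 10^(13.0/10) = 19.95
  Stage 4: F_4 = 10^(6.32/10) = 4.285, G_4 = 10^(−4.42/10) = 0.3614
Friis cascade:
  F = 1.129 + (2.704 − 1)/0.8857 + (2.649 − 1)/0.3276 + (4.285 − 1)/6.536 = 8.588
NF = 10 log₁₀(8.588) = 9.34 dB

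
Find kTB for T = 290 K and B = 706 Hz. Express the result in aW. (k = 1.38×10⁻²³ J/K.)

2.83 aW

P_n = kTB = 1.38×10⁻²³ × 290 × 7.06×10² = 2.83×10⁻¹⁸ W = 2.83 aW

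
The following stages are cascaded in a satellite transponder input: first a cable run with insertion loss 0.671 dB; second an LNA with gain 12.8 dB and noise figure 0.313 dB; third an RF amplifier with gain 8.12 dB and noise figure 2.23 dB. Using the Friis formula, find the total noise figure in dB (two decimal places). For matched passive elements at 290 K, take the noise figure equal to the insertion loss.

Convert to linear (a loss of L dB is a gain of −L dB): F_i = 10^(NF_i/10), G_i = 10^(G_i,dB/10)
  Stage 1: F_1 = 10^(0.671/10) = 1.167, G_1 = 10^(−0.671/10) = 0.8568
  Stage 2: F_2 = 10^(0.313/10) = 1.075, G_2 = 10^(12.8/10) = 19.05
  Stage 3: F_3 = 10^(2.23/10) = 1.671, G_3 = 10^(8.12/10) = 6.486
Friis cascade:
  F = 1.167 + (1.075 − 1)/0.8568 + (1.671 − 1)/16.33 = 1.295
NF = 10 log₁₀(1.295) = 1.12 dB

1.12 dB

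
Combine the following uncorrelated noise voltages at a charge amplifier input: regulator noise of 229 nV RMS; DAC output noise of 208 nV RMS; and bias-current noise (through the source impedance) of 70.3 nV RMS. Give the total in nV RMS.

Uncorrelated sources add in power (mean-square): V_tot = √(ΣV_i²)
V_tot = √[(2.29×10⁻⁷)² + (2.08×10⁻⁷)² + (7.03×10⁻⁸)²] = 3.17×10⁻⁷ V = 317 nV

317 nV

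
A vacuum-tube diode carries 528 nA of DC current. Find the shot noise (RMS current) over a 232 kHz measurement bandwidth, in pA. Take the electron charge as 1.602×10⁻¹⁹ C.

I_n = √(2qI·B)
2qI·B = 2 × 1.602×10⁻¹⁹ × 5.28×10⁻⁷ × 2.32×10⁵ = 3.92×10⁻²⁰ A²
I_n = √(3.92×10⁻²⁰) = 1.98×10⁻¹⁰ A = 198 pA

198 pA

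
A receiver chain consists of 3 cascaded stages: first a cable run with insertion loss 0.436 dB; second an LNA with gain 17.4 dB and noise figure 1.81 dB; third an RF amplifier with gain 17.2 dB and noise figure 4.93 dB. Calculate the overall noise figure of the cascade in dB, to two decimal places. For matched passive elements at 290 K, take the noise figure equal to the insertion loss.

2.35 dB

Convert to linear (a loss of L dB is a gain of −L dB): F_i = 10^(NF_i/10), G_i = 10^(G_i,dB/10)
  Stage 1: F_1 = 10^(0.436/10) = 1.106, G_1 = 10^(−0.436/10) = 0.9045
  Stage 2: F_2 = 10^(1.81/10) = 1.517, G_2 = 10^(17.4/10) = 54.95
  Stage 3: F_3 = 10^(4.93/10) = 3.112, G_3 = 10^(17.2/10) = 52.48
Friis cascade:
  F = 1.106 + (1.517 − 1)/0.9045 + (3.112 − 1)/49.70 = 1.720
NF = 10 log₁₀(1.720) = 2.35 dB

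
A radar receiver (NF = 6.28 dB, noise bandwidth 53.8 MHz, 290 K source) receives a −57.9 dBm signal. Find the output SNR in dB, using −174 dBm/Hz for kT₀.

32.5 dB

Noise floor: N = −174 + 10 log₁₀(B) + NF
10 log₁₀(5.38×10⁷) = 77.31 dB
N = −174 + 77.31 + 6.28 = −90.41 dBm
SNR = P_sig − N = −57.9 − (−90.41) = 32.51 dB → 32.5 dB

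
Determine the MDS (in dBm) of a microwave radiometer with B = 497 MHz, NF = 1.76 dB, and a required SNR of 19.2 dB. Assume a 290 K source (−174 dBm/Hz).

Sensitivity = −174 + 10 log₁₀(B) + NF + SNR_min
= −174 + 86.96 + 1.76 + 19.2
= −66.08 dBm → −66.1 dBm

−66.1 dBm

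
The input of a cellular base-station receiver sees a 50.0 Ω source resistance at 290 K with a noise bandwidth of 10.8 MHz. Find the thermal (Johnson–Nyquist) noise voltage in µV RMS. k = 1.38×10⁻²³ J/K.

V_n = √(4kTRB)
4kTRB = 4 × 1.38×10⁻²³ × 290 × 5.00×10¹ × 1.08×10⁷ = 8.64×10⁻¹² V²
V_n = √(8.64×10⁻¹²) = 2.94×10⁻⁶ V = 2.94 µV

2.94 µV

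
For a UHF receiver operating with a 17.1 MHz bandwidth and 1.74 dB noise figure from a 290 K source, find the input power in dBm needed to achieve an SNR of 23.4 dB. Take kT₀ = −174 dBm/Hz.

−76.5 dBm

Sensitivity = −174 + 10 log₁₀(B) + NF + SNR_min
= −174 + 72.33 + 1.74 + 23.4
= −76.53 dBm → −76.5 dBm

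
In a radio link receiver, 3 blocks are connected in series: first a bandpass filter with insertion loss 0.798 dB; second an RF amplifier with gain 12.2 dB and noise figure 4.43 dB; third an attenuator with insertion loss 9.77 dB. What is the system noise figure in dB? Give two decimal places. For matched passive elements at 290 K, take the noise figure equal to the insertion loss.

Convert to linear (a loss of L dB is a gain of −L dB): F_i = 10^(NF_i/10), G_i = 10^(G_i,dB/10)
  Stage 1: F_1 = 10^(0.798/10) = 1.202, G_1 = 10^(−0.798/10) = 0.8321
  Stage 2: F_2 = 10^(4.43/10) = 2.773, G_2 = 10^(12.2/10) = 16.60
  Stage 3: F_3 = 10^(9.77/10) = 9.484, G_3 = 10^(−9.77/10) = 0.1054
Friis cascade:
  F = 1.202 + (2.773 − 1)/0.8321 + (9.484 − 1)/13.81 = 3.947
NF = 10 log₁₀(3.947) = 5.96 dB

5.96 dB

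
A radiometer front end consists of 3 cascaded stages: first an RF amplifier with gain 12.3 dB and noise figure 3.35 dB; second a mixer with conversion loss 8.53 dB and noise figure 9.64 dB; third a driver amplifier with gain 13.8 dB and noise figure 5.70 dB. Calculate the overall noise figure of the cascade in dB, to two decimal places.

5.78 dB

Convert to linear (a loss of L dB is a gain of −L dB): F_i = 10^(NF_i/10), G_i = 10^(G_i,dB/10)
  Stage 1: F_1 = 10^(3.35/10) = 2.163, G_1 = 10^(12.3/10) = 16.98
  Stage 2: F_2 = 10^(9.64/10) = 9.204, G_2 = 10^(−8.53/10) = 0.1403
  Stage 3: F_3 = 10^(5.70/10) = 3.715, G_3 = 10^(13.8/10) = 23.99
Friis cascade:
  F = 2.163 + (9.204 − 1)/16.98 + (3.715 − 1)/2.382 = 3.786
NF = 10 log₁₀(3.786) = 5.78 dB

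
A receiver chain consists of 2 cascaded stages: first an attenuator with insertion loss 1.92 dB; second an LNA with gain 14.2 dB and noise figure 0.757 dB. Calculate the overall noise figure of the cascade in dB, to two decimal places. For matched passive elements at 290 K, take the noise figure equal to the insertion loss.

2.68 dB

Convert to linear (a loss of L dB is a gain of −L dB): F_i = 10^(NF_i/10), G_i = 10^(G_i,dB/10)
  Stage 1: F_1 = 10^(1.92/10) = 1.556, G_1 = 10^(−1.92/10) = 0.6427
  Stage 2: F_2 = 10^(0.757/10) = 1.190, G_2 = 10^(14.2/10) = 26.30
Friis cascade:
  F = 1.556 + (1.190 − 1)/0.6427 = 1.852
NF = 10 log₁₀(1.852) = 2.68 dB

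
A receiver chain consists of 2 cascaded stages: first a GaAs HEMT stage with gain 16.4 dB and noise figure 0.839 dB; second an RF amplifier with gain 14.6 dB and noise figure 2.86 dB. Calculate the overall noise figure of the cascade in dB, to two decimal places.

Convert to linear (a loss of L dB is a gain of −L dB): F_i = 10^(NF_i/10), G_i = 10^(G_i,dB/10)
  Stage 1: F_1 = 10^(0.839/10) = 1.213, G_1 = 10^(16.4/10) = 43.65
  Stage 2: F_2 = 10^(2.86/10) = 1.932, G_2 = 10^(14.6/10) = 28.84
Friis cascade:
  F = 1.213 + (1.932 − 1)/43.65 = 1.234
NF = 10 log₁₀(1.234) = 0.91 dB

0.91 dB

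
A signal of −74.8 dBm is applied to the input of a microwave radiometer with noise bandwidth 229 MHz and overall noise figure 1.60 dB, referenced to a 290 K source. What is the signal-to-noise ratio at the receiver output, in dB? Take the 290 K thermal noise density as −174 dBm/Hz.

14.0 dB

Noise floor: N = −174 + 10 log₁₀(B) + NF
10 log₁₀(2.29×10⁸) = 83.6 dB
N = −174 + 83.6 + 1.60 = −88.80 dBm
SNR = P_sig − N = −74.8 − (−88.80) = 14.00 dB → 14.0 dB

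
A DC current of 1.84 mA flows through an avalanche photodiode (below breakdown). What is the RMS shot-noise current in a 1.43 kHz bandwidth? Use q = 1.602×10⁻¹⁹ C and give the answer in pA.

918 pA

I_n = √(2qI·B)
2qI·B = 2 × 1.602×10⁻¹⁹ × 1.84×10⁻³ × 1.43×10³ = 8.43×10⁻¹⁹ A²
I_n = √(8.43×10⁻¹⁹) = 9.18×10⁻¹⁰ A = 918 pA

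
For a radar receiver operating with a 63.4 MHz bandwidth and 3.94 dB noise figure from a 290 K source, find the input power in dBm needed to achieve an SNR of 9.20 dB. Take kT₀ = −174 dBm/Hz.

−82.8 dBm

Sensitivity = −174 + 10 log₁₀(B) + NF + SNR_min
= −174 + 78.02 + 3.94 + 9.20
= −82.84 dBm → −82.8 dBm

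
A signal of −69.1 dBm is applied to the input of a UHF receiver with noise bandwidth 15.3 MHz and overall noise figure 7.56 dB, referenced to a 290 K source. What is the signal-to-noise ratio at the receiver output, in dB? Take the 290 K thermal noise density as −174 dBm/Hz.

Noise floor: N = −174 + 10 log₁₀(B) + NF
10 log₁₀(1.53×10⁷) = 71.85 dB
N = −174 + 71.85 + 7.56 = −94.59 dBm
SNR = P_sig − N = −69.1 − (−94.59) = 25.49 dB → 25.5 dB

25.5 dB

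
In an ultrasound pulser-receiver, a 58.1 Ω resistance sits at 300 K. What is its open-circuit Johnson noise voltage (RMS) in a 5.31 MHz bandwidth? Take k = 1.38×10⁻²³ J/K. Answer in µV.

V_n = √(4kTRB)
4kTRB = 4 × 1.38×10⁻²³ × 300 × 5.81×10¹ × 5.31×10⁶ = 5.11×10⁻¹² V²
V_n = √(5.11×10⁻¹²) = 2.26×10⁻⁶ V = 2.26 µV

2.26 µV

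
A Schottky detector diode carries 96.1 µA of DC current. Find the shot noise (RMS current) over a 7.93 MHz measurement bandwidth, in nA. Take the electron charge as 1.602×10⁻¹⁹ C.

I_n = √(2qI·B)
2qI·B = 2 × 1.602×10⁻¹⁹ × 9.61×10⁻⁵ × 7.93×10⁶ = 2.44×10⁻¹⁶ A²
I_n = √(2.44×10⁻¹⁶) = 1.56×10⁻⁸ A = 15.6 nA

15.6 nA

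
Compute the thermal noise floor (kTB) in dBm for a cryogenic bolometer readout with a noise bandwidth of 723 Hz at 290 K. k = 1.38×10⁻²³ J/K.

−145.4 dBm

P_n = kTB = 1.38×10⁻²³ × 290 × 7.23×10² = 2.89×10⁻¹⁸ W
In dBm: 10 log₁₀(2.89×10⁻¹⁸ / 10⁻³) = −145.4 dBm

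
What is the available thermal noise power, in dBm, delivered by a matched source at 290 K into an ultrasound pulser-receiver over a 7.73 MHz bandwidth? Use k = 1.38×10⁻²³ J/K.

P_n = kTB = 1.38×10⁻²³ × 290 × 7.73×10⁶ = 3.09×10⁻¹⁴ W
In dBm: 10 log₁₀(3.09×10⁻¹⁴ / 10⁻³) = −105.1 dBm

−105.1 dBm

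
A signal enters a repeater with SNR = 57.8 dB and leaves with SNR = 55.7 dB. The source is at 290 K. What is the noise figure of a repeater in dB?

NF (dB) = SNR_in(dB) − SNR_out(dB) when the source is at T₀
NF = 57.8 − 55.7 = 2.1 dB

2.1 dB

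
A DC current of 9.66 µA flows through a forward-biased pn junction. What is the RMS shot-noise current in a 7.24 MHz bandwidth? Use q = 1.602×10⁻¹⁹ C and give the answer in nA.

4.73 nA

I_n = √(2qI·B)
2qI·B = 2 × 1.602×10⁻¹⁹ × 9.66×10⁻⁶ × 7.24×10⁶ = 2.24×10⁻¹⁷ A²
I_n = √(2.24×10⁻¹⁷) = 4.73×10⁻⁹ A = 4.73 nA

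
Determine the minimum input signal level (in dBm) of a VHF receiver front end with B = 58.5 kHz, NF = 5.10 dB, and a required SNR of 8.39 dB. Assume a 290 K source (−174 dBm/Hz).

−112.8 dBm

Sensitivity = −174 + 10 log₁₀(B) + NF + SNR_min
= −174 + 47.67 + 5.10 + 8.39
= −112.84 dBm → −112.8 dBm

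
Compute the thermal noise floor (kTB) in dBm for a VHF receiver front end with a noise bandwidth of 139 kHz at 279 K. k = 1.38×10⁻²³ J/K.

−122.7 dBm

P_n = kTB = 1.38×10⁻²³ × 279 × 1.39×10⁵ = 5.35×10⁻¹⁶ W
In dBm: 10 log₁₀(5.35×10⁻¹⁶ / 10⁻³) = −122.7 dBm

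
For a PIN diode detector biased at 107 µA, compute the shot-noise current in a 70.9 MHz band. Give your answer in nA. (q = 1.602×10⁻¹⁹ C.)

49.3 nA

I_n = √(2qI·B)
2qI·B = 2 × 1.602×10⁻¹⁹ × 1.07×10⁻⁴ × 7.09×10⁷ = 2.43×10⁻¹⁵ A²
I_n = √(2.43×10⁻¹⁵) = 4.93×10⁻⁸ A = 49.3 nA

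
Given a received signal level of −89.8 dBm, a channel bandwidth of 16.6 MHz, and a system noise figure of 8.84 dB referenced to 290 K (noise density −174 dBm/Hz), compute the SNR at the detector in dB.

3.2 dB

Noise floor: N = −174 + 10 log₁₀(B) + NF
10 log₁₀(1.66×10⁷) = 72.2 dB
N = −174 + 72.2 + 8.84 = −92.96 dBm
SNR = P_sig − N = −89.8 − (−92.96) = 3.16 dB → 3.2 dB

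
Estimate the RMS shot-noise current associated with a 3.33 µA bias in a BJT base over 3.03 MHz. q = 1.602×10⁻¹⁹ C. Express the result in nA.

1.80 nA

I_n = √(2qI·B)
2qI·B = 2 × 1.602×10⁻¹⁹ × 3.33×10⁻⁶ × 3.03×10⁶ = 3.23×10⁻¹⁸ A²
I_n = √(3.23×10⁻¹⁸) = 1.80×10⁻⁹ A = 1.80 nA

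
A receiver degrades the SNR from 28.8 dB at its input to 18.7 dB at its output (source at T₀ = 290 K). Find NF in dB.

10.1 dB

NF (dB) = SNR_in(dB) − SNR_out(dB) when the source is at T₀
NF = 28.8 − 18.7 = 10.1 dB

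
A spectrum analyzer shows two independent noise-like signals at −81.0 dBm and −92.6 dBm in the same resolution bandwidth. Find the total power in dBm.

Convert to linear, add, convert back:
P₁ = 7.94×10⁻¹² W, P₂ = 5.50×10⁻¹³ W
P_tot = 8.49×10⁻¹² W → 10 log₁₀(P_tot / 10⁻³) = −80.7 dBm

−80.7 dBm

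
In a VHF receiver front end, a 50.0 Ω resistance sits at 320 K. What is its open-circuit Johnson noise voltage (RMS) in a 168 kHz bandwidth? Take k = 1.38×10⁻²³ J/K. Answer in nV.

V_n = √(4kTRB)
4kTRB = 4 × 1.38×10⁻²³ × 320 × 5.00×10¹ × 1.68×10⁵ = 1.48×10⁻¹³ V²
V_n = √(1.48×10⁻¹³) = 3.85×10⁻⁷ V = 385 nV

385 nV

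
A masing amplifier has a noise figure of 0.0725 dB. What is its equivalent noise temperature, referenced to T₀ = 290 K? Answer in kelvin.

4.88 K

F = 10^(0.0725/10) = 1.01683
T_e = (F − 1)·T₀ = (1.01683 − 1) × 290 = 4.88 K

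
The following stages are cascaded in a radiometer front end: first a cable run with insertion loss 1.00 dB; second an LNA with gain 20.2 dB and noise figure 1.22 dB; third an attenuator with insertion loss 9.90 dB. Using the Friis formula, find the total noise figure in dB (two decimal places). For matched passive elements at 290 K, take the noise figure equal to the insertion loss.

Convert to linear (a loss of L dB is a gain of −L dB): F_i = 10^(NF_i/10), G_i = 10^(G_i,dB/10)
  Stage 1: F_1 = 10^(1.00/10) = 1.259, G_1 = 10^(−1.00/10) = 0.7943
  Stage 2: F_2 = 10^(1.22/10) = 1.324, G_2 = 10^(20.2/10) = 104.7
  Stage 3: F_3 = 10^(9.90/10) = 9.772, G_3 = 10^(−9.90/10) = 0.1023
Friis cascade:
  F = 1.259 + (1.324 − 1)/0.7943 + (9.772 − 1)/83.18 = 1.773
NF = 10 log₁₀(1.773) = 2.49 dB

2.49 dB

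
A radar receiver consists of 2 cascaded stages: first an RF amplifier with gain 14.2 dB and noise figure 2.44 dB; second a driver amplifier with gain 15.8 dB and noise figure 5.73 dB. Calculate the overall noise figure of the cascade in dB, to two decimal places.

2.69 dB

Convert to linear (a loss of L dB is a gain of −L dB): F_i = 10^(NF_i/10), G_i = 10^(G_i,dB/10)
  Stage 1: F_1 = 10^(2.44/10) = 1.754, G_1 = 10^(14.2/10) = 26.30
  Stage 2: F_2 = 10^(5.73/10) = 3.741, G_2 = 10^(15.8/10) = 38.02
Friis cascade:
  F = 1.754 + (3.741 − 1)/26.30 = 1.858
NF = 10 log₁₀(1.858) = 2.69 dB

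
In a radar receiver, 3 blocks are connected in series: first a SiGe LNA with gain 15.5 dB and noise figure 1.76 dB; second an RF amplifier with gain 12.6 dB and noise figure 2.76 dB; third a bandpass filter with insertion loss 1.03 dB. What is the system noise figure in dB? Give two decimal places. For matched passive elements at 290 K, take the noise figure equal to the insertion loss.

1.83 dB

Convert to linear (a loss of L dB is a gain of −L dB): F_i = 10^(NF_i/10), G_i = 10^(G_i,dB/10)
  Stage 1: F_1 = 10^(1.76/10) = 1.500, G_1 = 10^(15.5/10) = 35.48
  Stage 2: F_2 = 10^(2.76/10) = 1.888, G_2 = 10^(12.6/10) = 18.20
  Stage 3: F_3 = 10^(1.03/10) = 1.268, G_3 = 10^(−1.03/10) = 0.7889
Friis cascade:
  F = 1.500 + (1.888 − 1)/35.48 + (1.268 − 1)/645.7 = 1.525
NF = 10 log₁₀(1.525) = 1.83 dB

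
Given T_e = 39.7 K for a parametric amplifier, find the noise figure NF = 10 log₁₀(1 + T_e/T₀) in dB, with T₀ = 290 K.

F = 1 + T_e/T₀ = 1 + 39.7/290 = 1.1369
NF = 10 log₁₀(1.1369) = 0.557 dB

0.557 dB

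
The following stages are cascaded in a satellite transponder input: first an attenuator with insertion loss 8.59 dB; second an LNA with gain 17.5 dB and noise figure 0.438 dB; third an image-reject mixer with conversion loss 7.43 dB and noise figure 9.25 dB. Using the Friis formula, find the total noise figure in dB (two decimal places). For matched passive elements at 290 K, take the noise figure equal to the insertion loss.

9.52 dB

Convert to linear (a loss of L dB is a gain of −L dB): F_i = 10^(NF_i/10), G_i = 10^(G_i,dB/10)
  Stage 1: F_1 = 10^(8.59/10) = 7.228, G_1 = 10^(−8.59/10) = 0.1384
  Stage 2: F_2 = 10^(0.438/10) = 1.106, G_2 = 10^(17.5/10) = 56.23
  Stage 3: F_3 = 10^(9.25/10) = 8.414, G_3 = 10^(−7.43/10) = 0.1807
Friis cascade:
  F = 7.228 + (1.106 − 1)/0.1384 + (8.414 − 1)/7.780 = 8.948
NF = 10 log₁₀(8.948) = 9.52 dB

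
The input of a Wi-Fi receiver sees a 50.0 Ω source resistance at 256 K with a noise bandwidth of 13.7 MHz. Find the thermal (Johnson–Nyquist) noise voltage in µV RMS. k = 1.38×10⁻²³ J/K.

V_n = √(4kTRB)
4kTRB = 4 × 1.38×10⁻²³ × 256 × 5.00×10¹ × 1.37×10⁷ = 9.68×10⁻¹² V²
V_n = √(9.68×10⁻¹²) = 3.11×10⁻⁶ V = 3.11 µV

3.11 µV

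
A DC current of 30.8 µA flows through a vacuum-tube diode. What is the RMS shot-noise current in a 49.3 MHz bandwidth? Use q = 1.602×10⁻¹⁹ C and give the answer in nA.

I_n = √(2qI·B)
2qI·B = 2 × 1.602×10⁻¹⁹ × 3.08×10⁻⁵ × 4.93×10⁷ = 4.87×10⁻¹⁶ A²
I_n = √(4.87×10⁻¹⁶) = 2.21×10⁻⁸ A = 22.1 nA

22.1 nA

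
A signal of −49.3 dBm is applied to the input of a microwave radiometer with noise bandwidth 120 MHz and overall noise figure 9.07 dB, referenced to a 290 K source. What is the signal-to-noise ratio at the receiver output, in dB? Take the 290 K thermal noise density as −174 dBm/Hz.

34.8 dB

Noise floor: N = −174 + 10 log₁₀(B) + NF
10 log₁₀(1.20×10⁸) = 80.79 dB
N = −174 + 80.79 + 9.07 = −84.14 dBm
SNR = P_sig − N = −49.3 − (−84.14) = 34.84 dB → 34.8 dB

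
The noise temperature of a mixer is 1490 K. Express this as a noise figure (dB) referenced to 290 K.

7.88 dB

F = 1 + T_e/T₀ = 1 + 1490/290 = 6.13793
NF = 10 log₁₀(6.13793) = 7.88 dB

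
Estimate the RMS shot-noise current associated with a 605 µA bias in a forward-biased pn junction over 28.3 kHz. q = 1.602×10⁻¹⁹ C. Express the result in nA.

2.34 nA

I_n = √(2qI·B)
2qI·B = 2 × 1.602×10⁻¹⁹ × 6.05×10⁻⁴ × 2.83×10⁴ = 5.49×10⁻¹⁸ A²
I_n = √(5.49×10⁻¹⁸) = 2.34×10⁻⁹ A = 2.34 nA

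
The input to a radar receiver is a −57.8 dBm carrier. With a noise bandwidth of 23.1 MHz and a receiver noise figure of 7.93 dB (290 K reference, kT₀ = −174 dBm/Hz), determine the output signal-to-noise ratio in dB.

34.6 dB

Noise floor: N = −174 + 10 log₁₀(B) + NF
10 log₁₀(2.31×10⁷) = 73.64 dB
N = −174 + 73.64 + 7.93 = −92.43 dBm
SNR = P_sig − N = −57.8 − (−92.43) = 34.63 dB → 34.6 dB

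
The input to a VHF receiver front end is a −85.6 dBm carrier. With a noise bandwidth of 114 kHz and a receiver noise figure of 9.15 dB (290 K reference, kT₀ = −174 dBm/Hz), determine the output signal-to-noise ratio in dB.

Noise floor: N = −174 + 10 log₁₀(B) + NF
10 log₁₀(1.14×10⁵) = 50.57 dB
N = −174 + 50.57 + 9.15 = −114.28 dBm
SNR = P_sig − N = −85.6 − (−114.28) = 28.68 dB → 28.7 dB

28.7 dB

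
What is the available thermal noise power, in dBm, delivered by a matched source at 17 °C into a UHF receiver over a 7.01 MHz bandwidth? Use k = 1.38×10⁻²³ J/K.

−105.5 dBm

T = 17 °C + 273.15 = 290.15 K
P_n = kTB = 1.38×10⁻²³ × 290.15 × 7.01×10⁶ = 2.81×10⁻¹⁴ W
In dBm: 10 log₁₀(2.81×10⁻¹⁴ / 10⁻³) = −105.5 dBm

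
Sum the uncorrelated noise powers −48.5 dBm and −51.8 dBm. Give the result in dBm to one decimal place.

−46.8 dBm

Convert to linear, add, convert back:
P₁ = 1.41×10⁻⁸ W, P₂ = 6.61×10⁻⁹ W
P_tot = 2.07×10⁻⁸ W → 10 log₁₀(P_tot / 10⁻³) = −46.8 dBm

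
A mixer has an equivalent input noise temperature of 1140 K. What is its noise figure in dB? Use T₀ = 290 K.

F = 1 + T_e/T₀ = 1 + 1140/290 = 4.93103
NF = 10 log₁₀(4.93103) = 6.93 dB

6.93 dB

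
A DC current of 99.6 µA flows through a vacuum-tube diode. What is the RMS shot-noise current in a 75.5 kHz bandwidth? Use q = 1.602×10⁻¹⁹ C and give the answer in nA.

1.55 nA

I_n = √(2qI·B)
2qI·B = 2 × 1.602×10⁻¹⁹ × 9.96×10⁻⁵ × 7.55×10⁴ = 2.41×10⁻¹⁸ A²
I_n = √(2.41×10⁻¹⁸) = 1.55×10⁻⁹ A = 1.55 nA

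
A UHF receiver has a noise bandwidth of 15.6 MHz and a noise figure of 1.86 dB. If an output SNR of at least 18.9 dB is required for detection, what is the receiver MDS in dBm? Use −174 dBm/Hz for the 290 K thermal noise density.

−81.3 dBm

Sensitivity = −174 + 10 log₁₀(B) + NF + SNR_min
= −174 + 71.93 + 1.86 + 18.9
= −81.31 dBm → −81.3 dBm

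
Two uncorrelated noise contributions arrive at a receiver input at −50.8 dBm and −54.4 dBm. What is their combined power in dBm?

−49.2 dBm

Convert to linear, add, convert back:
P₁ = 8.32×10⁻⁹ W, P₂ = 3.63×10⁻⁹ W
P_tot = 1.19×10⁻⁸ W → 10 log₁₀(P_tot / 10⁻³) = −49.2 dBm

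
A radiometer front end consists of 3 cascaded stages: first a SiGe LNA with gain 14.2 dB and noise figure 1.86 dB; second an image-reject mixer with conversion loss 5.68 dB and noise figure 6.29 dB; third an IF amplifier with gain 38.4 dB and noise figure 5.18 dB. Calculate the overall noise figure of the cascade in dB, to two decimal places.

Convert to linear (a loss of L dB is a gain of −L dB): F_i = 10^(NF_i/10), G_i = 10^(G_i,dB/10)
  Stage 1: F_1 = 10^(1.86/10) = 1.535, G_1 = 10^(14.2/10) = 26.30
  Stage 2: F_2 = 10^(6.29/10) = 4.256, G_2 = 10^(−5.68/10) = 0.2704
  Stage 3: F_3 = 10^(5.18/10) = 3.296, G_3 = 10^(38.4/10) = 6918
Friis cascade:
  F = 1.535 + (4.256 − 1)/26.30 + (3.296 − 1)/7.112 = 1.981
NF = 10 log₁₀(1.981) = 2.97 dB

2.97 dB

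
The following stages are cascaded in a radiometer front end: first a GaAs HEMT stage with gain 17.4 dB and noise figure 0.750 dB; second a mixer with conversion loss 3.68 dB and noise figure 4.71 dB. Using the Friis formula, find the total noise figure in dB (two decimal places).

0.88 dB

Convert to linear (a loss of L dB is a gain of −L dB): F_i = 10^(NF_i/10), G_i = 10^(G_i,dB/10)
  Stage 1: F_1 = 10^(0.750/10) = 1.189, G_1 = 10^(17.4/10) = 54.95
  Stage 2: F_2 = 10^(4.71/10) = 2.958, G_2 = 10^(−3.68/10) = 0.4285
Friis cascade:
  F = 1.189 + (2.958 − 1)/54.95 = 1.224
NF = 10 log₁₀(1.224) = 0.88 dB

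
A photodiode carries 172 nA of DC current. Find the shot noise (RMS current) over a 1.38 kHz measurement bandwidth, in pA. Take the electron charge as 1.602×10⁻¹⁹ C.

8.72 pA

I_n = √(2qI·B)
2qI·B = 2 × 1.602×10⁻¹⁹ × 1.72×10⁻⁷ × 1.38×10³ = 7.61×10⁻²³ A²
I_n = √(7.61×10⁻²³) = 8.72×10⁻¹² A = 8.72 pA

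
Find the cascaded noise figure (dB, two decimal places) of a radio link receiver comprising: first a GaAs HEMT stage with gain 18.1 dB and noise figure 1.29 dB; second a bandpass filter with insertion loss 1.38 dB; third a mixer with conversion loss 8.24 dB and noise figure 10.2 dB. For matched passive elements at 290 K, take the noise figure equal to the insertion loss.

1.91 dB

Convert to linear (a loss of L dB is a gain of −L dB): F_i = 10^(NF_i/10), G_i = 10^(G_i,dB/10)
  Stage 1: F_1 = 10^(1.29/10) = 1.346, G_1 = 10^(18.1/10) = 64.57
  Stage 2: F_2 = 10^(1.38/10) = 1.374, G_2 = 10^(−1.38/10) = 0.7278
  Stage 3: F_3 = 10^(10.2/10) = 10.47, G_3 = 10^(−8.24/10) = 0.1500
Friis cascade:
  F = 1.346 + (1.374 − 1)/64.57 + (10.47 − 1)/46.99 = 1.553
NF = 10 log₁₀(1.553) = 1.91 dB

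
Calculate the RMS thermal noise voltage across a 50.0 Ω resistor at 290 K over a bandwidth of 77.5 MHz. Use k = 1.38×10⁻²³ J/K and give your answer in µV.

7.88 µV

V_n = √(4kTRB)
4kTRB = 4 × 1.38×10⁻²³ × 290 × 5.00×10¹ × 7.75×10⁷ = 6.20×10⁻¹¹ V²
V_n = √(6.20×10⁻¹¹) = 7.88×10⁻⁶ V = 7.88 µV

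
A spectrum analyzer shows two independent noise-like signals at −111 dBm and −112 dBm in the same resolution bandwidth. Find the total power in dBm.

Convert to linear, add, convert back:
P₁ = 7.94×10⁻¹⁵ W, P₂ = 6.31×10⁻¹⁵ W
P_tot = 1.43×10⁻¹⁴ W → 10 log₁₀(P_tot / 10⁻³) = −108.5 dBm

−108.5 dBm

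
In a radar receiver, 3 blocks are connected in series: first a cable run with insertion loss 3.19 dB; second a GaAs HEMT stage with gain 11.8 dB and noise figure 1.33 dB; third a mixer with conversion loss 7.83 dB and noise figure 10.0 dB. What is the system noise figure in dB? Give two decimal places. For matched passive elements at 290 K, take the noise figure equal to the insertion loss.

Convert to linear (a loss of L dB is a gain of −L dB): F_i = 10^(NF_i/10), G_i = 10^(G_i,dB/10)
  Stage 1: F_1 = 10^(3.19/10) = 2.084, G_1 = 10^(−3.19/10) = 0.4797
  Stage 2: F_2 = 10^(1.33/10) = 1.358, G_2 = 10^(11.8/10) = 15.14
  Stage 3: F_3 = 10^(10.0/10) = 10.00, G_3 = 10^(−7.83/10) = 0.1648
Friis cascade:
  F = 2.084 + (1.358 − 1)/0.4797 + (10.00 − 1)/7.261 = 4.071
NF = 10 log₁₀(4.071) = 6.10 dB

6.10 dB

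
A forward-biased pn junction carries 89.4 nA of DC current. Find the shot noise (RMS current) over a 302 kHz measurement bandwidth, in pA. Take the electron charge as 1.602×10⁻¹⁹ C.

I_n = √(2qI·B)
2qI·B = 2 × 1.602×10⁻¹⁹ × 8.94×10⁻⁸ × 3.02×10⁵ = 8.65×10⁻²¹ A²
I_n = √(8.65×10⁻²¹) = 9.30×10⁻¹¹ A = 93.0 pA

93.0 pA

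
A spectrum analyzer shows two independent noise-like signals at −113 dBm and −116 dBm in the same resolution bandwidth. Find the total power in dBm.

Convert to linear, add, convert back:
P₁ = 5.01×10⁻¹⁵ W, P₂ = 2.51×10⁻¹⁵ W
P_tot = 7.52×10⁻¹⁵ W → 10 log₁₀(P_tot / 10⁻³) = −111.2 dBm

−111.2 dBm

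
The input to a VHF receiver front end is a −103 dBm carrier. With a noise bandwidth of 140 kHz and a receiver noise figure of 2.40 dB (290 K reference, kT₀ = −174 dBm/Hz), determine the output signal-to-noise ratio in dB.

17.1 dB

Noise floor: N = −174 + 10 log₁₀(B) + NF
10 log₁₀(1.40×10⁵) = 51.46 dB
N = −174 + 51.46 + 2.40 = −120.14 dBm
SNR = P_sig − N = −103 − (−120.14) = 17.14 dB → 17.1 dB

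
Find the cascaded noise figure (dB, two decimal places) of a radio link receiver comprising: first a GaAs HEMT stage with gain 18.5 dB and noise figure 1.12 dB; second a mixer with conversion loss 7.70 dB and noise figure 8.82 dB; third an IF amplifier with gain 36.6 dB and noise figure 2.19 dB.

1.59 dB

Convert to linear (a loss of L dB is a gain of −L dB): F_i = 10^(NF_i/10), G_i = 10^(G_i,dB/10)
  Stage 1: F_1 = 10^(1.12/10) = 1.294, G_1 = 10^(18.5/10) = 70.79
  Stage 2: F_2 = 10^(8.82/10) = 7.621, G_2 = 10^(−7.70/10) = 0.1698
  Stage 3: F_3 = 10^(2.19/10) = 1.656, G_3 = 10^(36.6/10) = 4571
Friis cascade:
  F = 1.294 + (7.621 − 1)/70.79 + (1.656 − 1)/12.02 = 1.442
NF = 10 log₁₀(1.442) = 1.59 dB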